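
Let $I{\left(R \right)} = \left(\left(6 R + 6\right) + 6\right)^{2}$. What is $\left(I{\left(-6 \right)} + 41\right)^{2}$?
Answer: $380689$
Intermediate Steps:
$I{\left(R \right)} = \left(12 + 6 R\right)^{2}$ ($I{\left(R \right)} = \left(\left(6 + 6 R\right) + 6\right)^{2} = \left(12 + 6 R\right)^{2}$)
$\left(I{\left(-6 \right)} + 41\right)^{2} = \left(36 \left(2 - 6\right)^{2} + 41\right)^{2} = \left(36 \left(-4\right)^{2} + 41\right)^{2} = \left(36 \cdot 16 + 41\right)^{2} = \left(576 + 41\right)^{2} = 617^{2} = 380689$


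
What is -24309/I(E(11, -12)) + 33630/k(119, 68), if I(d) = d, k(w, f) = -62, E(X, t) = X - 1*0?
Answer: -938544/341 ≈ -2752.3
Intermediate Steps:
E(X, t) = X (E(X, t) = X + 0 = X)
-24309/I(E(11, -12)) + 33630/k(119, 68) = -24309/11 + 33630/(-62) = -24309*1/11 + 33630*(-1/62) = -24309/11 - 16815/31 = -938544/341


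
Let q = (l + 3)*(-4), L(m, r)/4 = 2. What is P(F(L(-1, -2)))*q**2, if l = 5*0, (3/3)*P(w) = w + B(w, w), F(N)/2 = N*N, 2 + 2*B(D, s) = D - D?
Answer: 18288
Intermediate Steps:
L(m, r) = 8 (L(m, r) = 4*2 = 8)
B(D, s) = -1 (B(D, s) = -1 + (D - D)/2 = -1 + (1/2)*0 = -1 + 0 = -1)
F(N) = 2*N**2 (F(N) = 2*(N*N) = 2*N**2)
P(w) = -1 + w (P(w) = w - 1 = -1 + w)
l = 0
q = -12 (q = (0 + 3)*(-4) = 3*(-4) = -12)
P(F(L(-1, -2)))*q**2 = (-1 + 2*8**2)*(-12)**2 = (-1 + 2*64)*144 = (-1 + 128)*144 = 127*144 = 18288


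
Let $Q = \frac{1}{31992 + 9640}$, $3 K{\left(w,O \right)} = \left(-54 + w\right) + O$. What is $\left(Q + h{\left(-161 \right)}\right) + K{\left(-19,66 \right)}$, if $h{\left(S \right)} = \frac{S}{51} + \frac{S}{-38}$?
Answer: $- \frac{50561095}{40341408} \approx -1.2533$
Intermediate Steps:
$K{\left(w,O \right)} = -18 + \frac{O}{3} + \frac{w}{3}$ ($K{\left(w,O \right)} = \frac{\left(-54 + w\right) + O}{3} = \frac{-54 + O + w}{3} = -18 + \frac{O}{3} + \frac{w}{3}$)
$h{\left(S \right)} = - \frac{13 S}{1938}$ ($h{\left(S \right)} = S \frac{1}{51} + S \left(- \frac{1}{38}\right) = \frac{S}{51} - \frac{S}{38} = - \frac{13 S}{1938}$)
$Q = \frac{1}{41632} \approx 2.402 \cdot 10^{-5}$
$\left(Q + h{\left(-161 \right)}\right) + K{\left(-19,66 \right)} = \left(\frac{1}{41632} - - \frac{2093}{1938}\right) + \left(-18 + \frac{1}{3} \cdot 66 + \frac{1}{3} \left(-19\right)\right) = \left(\frac{1}{41632} + \frac{2093}{1938}\right) - \frac{7}{3} = \frac{43568857}{40341408} - \frac{7}{3} = - \frac{50561095}{40341408}$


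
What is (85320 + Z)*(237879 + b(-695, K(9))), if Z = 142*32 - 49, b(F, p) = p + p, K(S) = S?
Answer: 21366719055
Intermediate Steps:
b(F, p) = 2*p
Z = 4495 (Z = 4544 - 49 = 4495)
(85320 + Z)*(237879 + b(-695, K(9))) = (85320 + 4495)*(237879 + 2*9) = 89815*(237879 + 18) = 89815*237897 = 21366719055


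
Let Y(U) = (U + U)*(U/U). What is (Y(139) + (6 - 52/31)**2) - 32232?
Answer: -30689838/961 ≈ -31935.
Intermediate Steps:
Y(U) = 2*U (Y(U) = (2*U)*1 = 2*U)
(Y(139) + (6 - 52/31)**2) - 32232 = (2*139 + (6 - 52/31)**2) - 32232 = (278 + (6 - 52*1/31)**2) - 32232 = (278 + (6 - 52/31)**2) - 32232 = (278 + (134/31)**2) - 32232 = (278 + 17956/961) - 32232 = 285114/961 - 32232 = -30689838/961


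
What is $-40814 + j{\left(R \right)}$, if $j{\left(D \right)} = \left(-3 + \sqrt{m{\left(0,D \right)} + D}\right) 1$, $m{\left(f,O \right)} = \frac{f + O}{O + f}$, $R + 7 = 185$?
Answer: $-40817 + \sqrt{179} \approx -40804.0$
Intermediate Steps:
$R = 178$ ($R = -7 + 185 = 178$)
$m{\left(f,O \right)} = 1$ ($m{\left(f,O \right)} = \frac{O + f}{O + f} = 1$)
$j{\left(D \right)} = -3 + \sqrt{1 + D}$ ($j{\left(D \right)} = \left(-3 + \sqrt{1 + D}\right) 1 = -3 + \sqrt{1 + D}$)
$-40814 + j{\left(R \right)} = -40814 - \left(3 - \sqrt{1 + 178}\right) = -40814 - \left(3 - \sqrt{179}\right) = -40817 + \sqrt{179}$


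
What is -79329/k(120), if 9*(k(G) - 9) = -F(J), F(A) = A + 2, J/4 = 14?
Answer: -713961/23 ≈ -31042.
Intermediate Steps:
J = 56 (J = 4*14 = 56)
F(A) = 2 + A
k(G) = 23/9 (k(G) = 9 + (-(2 + 56))/9 = 9 + (-1*58)/9 = 9 + (1/9)*(-58) = 9 - 58/9 = 23/9)
-79329/k(120) = -79329/23/9 = -79329*9/23 = -713961/23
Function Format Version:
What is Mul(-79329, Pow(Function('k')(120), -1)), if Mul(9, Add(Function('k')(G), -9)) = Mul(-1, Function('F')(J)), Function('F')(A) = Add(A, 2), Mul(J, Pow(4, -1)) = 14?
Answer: Rational(-713961, 23) ≈ -31042.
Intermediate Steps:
J = 56 (J = Mul(4, 14) = 56)
Function('F')(A) = Add(2, A)
Function('k')(G) = Rational(23, 9) (Function('k')(G) = Add(9, Mul(Rational(1, 9), Mul(-1, Add(2, 56)))) = Add(9, Mul(Rational(1, 9), Mul(-1, 58))) = Add(9, Mul(Rational(1, 9), -58)) = Add(9, Rational(-58, 9)) = Rational(23, 9))
Mul(-79329, Pow(Function('k')(120), -1)) = Mul(-79329, Pow(Rational(23, 9), -1)) = Mul(-79329, Rational(9, 23)) = Rational(-713961, 23)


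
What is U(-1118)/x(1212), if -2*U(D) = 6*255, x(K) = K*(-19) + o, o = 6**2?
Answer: 255/7664 ≈ 0.033272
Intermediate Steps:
o = 36
x(K) = 36 - 19*K (x(K) = K*(-19) + 36 = -19*K + 36 = 36 - 19*K)
U(D) = -765 (U(D) = -3*255 = -1/2*1530 = -765)
U(-1118)/x(1212) = -765/(36 - 19*1212) = -765/(36 - 23028) = -765/(-22992) = -765*(-1/22992) = 255/7664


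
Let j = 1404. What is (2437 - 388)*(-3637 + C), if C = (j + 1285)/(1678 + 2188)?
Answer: -28804745697/3866 ≈ -7.4508e+6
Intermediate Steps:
C = 2689/3866 (C = (1404 + 1285)/(1678 + 2188) = 2689/3866 ≈ 0.69555)
(2437 - 388)*(-3637 + C) = (2437 - 388)*(-3637 + 2689/3866) = 2049*(-14057953/3866) = -28804745697/3866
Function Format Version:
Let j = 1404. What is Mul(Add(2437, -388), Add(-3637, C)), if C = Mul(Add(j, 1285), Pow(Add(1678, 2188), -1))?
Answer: Rational(-28804745697, 3866) ≈ -7.4508e+6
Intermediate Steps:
C = Rational(2689, 3866) (C = Mul(Add(1404, 1285), Pow(Add(1678, 2188), -1)) = Mul(2689, Pow(3866, -1)) = Mul(2689, Rational(1, 3866)) = Rational(2689, 3866) ≈ 0.69555)
Mul(Add(2437, -388), Add(-3637, C)) = Mul(Add(2437, -388), Add(-3637, Rational(2689, 3866))) = Mul(2049, Rational(-14057953, 3866)) = Rational(-28804745697, 3866)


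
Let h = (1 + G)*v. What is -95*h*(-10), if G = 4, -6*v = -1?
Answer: 2375/3 ≈ 791.67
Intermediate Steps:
v = ⅙ (v = -⅙*(-1) = ⅙ ≈ 0.16667)
h = ⅚ (h = (1 + 4)*(⅙) = 5*(⅙) = ⅚ ≈ 0.83333)
-95*h*(-10) = -95*⅚*(-10) = -475/6*(-10) = 2375/3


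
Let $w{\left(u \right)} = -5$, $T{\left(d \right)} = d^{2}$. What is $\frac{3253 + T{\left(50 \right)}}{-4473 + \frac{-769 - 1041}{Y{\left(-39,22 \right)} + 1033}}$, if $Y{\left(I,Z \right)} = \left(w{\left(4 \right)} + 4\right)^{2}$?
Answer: $- \frac{2974301}{2313446} \approx -1.2857$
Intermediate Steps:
$Y{\left(I,Z \right)} = 1$ ($Y{\left(I,Z \right)} = \left(-5 + 4\right)^{2} = \left(-1\right)^{2} = 1$)
$\frac{3253 + T{\left(50 \right)}}{-4473 + \frac{-769 - 1041}{Y{\left(-39,22 \right)} + 1033}} = \frac{3253 + 50^{2}}{-4473 + \frac{-769 - 1041}{1 + 1033}} = \frac{3253 + 2500}{-4473 - \frac{1810}{1034}} = \frac{5753}{-4473 - \frac{905}{517}} = \frac{5753}{- \frac{2313446}{517}} = 5753 \left(- \frac{517}{2313446}\right) = - \frac{2974301}{2313446}$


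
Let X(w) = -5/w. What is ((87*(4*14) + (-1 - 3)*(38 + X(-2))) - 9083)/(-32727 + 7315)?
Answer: 4373/25412 ≈ 0.17208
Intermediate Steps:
((87*(4*14) + (-1 - 3)*(38 + X(-2))) - 9083)/(-32727 + 7315) = ((87*(4*14) + (-1 - 3)*(38 - 5/(-2))) - 9083)/(-32727 + 7315) = ((87*56 - 4*(38 - 5*(-1/2))) - 9083)/(-25412) = ((4872 - 4*(38 + 5/2)) - 9083)*(-1/25412) = ((4872 - 4*81/2) - 9083)*(-1/25412) = ((4872 - 162) - 9083)*(-1/25412) = (4710 - 9083)*(-1/25412) = -4373*(-1/25412) = 4373/25412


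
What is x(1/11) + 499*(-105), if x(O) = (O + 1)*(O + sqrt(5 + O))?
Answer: -6339783/121 + 24*sqrt(154)/121 ≈ -52392.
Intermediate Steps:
x(O) = (1 + O)*(O + sqrt(5 + O))
x(1/11) + 499*(-105) = (1/11 + (1/11)**2 + sqrt(5 + 1/11) + sqrt(5 + 1/11)/11) + 499*(-105) = (1/11 + (1/11)**2 + sqrt(5 + 1/11) + sqrt(5 + 1/11)/11) - 52395 = (1/11 + 1/121 + sqrt(56/11) + sqrt(56/11)/11) - 52395 = (1/11 + 1/121 + 2*sqrt(154)/11 + (2*sqrt(154)/11)/11) - 52395 = (1/11 + 1/121 + 2*sqrt(154)/11 + 2*sqrt(154)/121) - 52395 = (12/121 + 24*sqrt(154)/121) - 52395 = -6339783/121 + 24*sqrt(154)/121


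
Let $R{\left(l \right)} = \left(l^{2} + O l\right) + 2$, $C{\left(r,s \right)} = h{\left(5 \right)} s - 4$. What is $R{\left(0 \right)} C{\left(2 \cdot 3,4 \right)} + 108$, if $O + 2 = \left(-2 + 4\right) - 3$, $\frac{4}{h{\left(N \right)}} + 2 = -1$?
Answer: $\frac{268}{3} \approx 89.333$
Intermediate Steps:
$h{\left(N \right)} = - \frac{4}{3}$ ($h{\left(N \right)} = \frac{4}{-2 - 1} = \frac{4}{-3} = 4 \left(- \frac{1}{3}\right) = - \frac{4}{3}$)
$O = -3$ ($O = -2 + \left(\left(-2 + 4\right) - 3\right) = -2 + \left(2 - 3\right) = -2 - 1 = -3$)
$C{\left(r,s \right)} = -4 - \frac{4 s}{3}$ ($C{\left(r,s \right)} = - \frac{4 s}{3} - 4 = -4 - \frac{4 s}{3}$)
$R{\left(l \right)} = 2 + l^{2} - 3 l$ ($R{\left(l \right)} = \left(l^{2} - 3 l\right) + 2 = 2 + l^{2} - 3 l$)
$R{\left(0 \right)} C{\left(2 \cdot 3,4 \right)} + 108 = \left(2 + 0^{2} - 0\right) \left(-4 - \frac{16}{3}\right) + 108 = \left(2 + 0 + 0\right) \left(-4 - \frac{16}{3}\right) + 108 = 2 \left(- \frac{28}{3}\right) + 108 = - \frac{56}{3} + 108 = \frac{268}{3}$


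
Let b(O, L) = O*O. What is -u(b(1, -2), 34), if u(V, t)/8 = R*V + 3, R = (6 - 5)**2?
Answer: -32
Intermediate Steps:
R = 1 (R = 1**2 = 1)
b(O, L) = O**2
u(V, t) = 24 + 8*V (u(V, t) = 8*(1*V + 3) = 8*(V + 3) = 8*(3 + V) = 24 + 8*V)
-u(b(1, -2), 34) = -(24 + 8*1**2) = -(24 + 8*1) = -(24 + 8) = -1*32 = -32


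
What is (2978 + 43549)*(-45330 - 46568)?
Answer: -4275738246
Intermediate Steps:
(2978 + 43549)*(-45330 - 46568) = 46527*(-91898) = -4275738246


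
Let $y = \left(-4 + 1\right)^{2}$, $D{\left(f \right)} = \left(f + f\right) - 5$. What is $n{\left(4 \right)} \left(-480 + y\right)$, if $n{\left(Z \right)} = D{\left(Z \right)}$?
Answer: $-1413$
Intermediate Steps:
$D{\left(f \right)} = -5 + 2 f$ ($D{\left(f \right)} = 2 f - 5 = -5 + 2 f$)
$y = 9$ ($y = \left(-3\right)^{2} = 9$)
$n{\left(Z \right)} = -5 + 2 Z$
$n{\left(4 \right)} \left(-480 + y\right) = \left(-5 + 2 \cdot 4\right) \left(-480 + 9\right) = \left(-5 + 8\right) \left(-471\right) = 3 \left(-471\right) = -1413$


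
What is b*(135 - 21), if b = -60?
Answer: -6840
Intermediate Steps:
b*(135 - 21) = -60*(135 - 21) = -60*114 = -6840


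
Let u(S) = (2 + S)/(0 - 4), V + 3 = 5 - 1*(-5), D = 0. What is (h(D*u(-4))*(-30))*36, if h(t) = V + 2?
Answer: -9720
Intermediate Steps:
V = 7 (V = -3 + (5 - 1*(-5)) = -3 + (5 + 5) = -3 + 10 = 7)
u(S) = -1/2 - S/4 (u(S) = (2 + S)/(-4) = (2 + S)*(-1/4) = -1/2 - S/4)
h(t) = 9 (h(t) = 7 + 2 = 9)
(h(D*u(-4))*(-30))*36 = (9*(-30))*36 = -270*36 = -9720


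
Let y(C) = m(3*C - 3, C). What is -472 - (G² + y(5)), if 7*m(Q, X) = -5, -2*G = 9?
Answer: -13763/28 ≈ -491.54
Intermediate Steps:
G = -9/2 (G = -½*9 = -9/2 ≈ -4.5000)
m(Q, X) = -5/7 (m(Q, X) = (⅐)*(-5) = -5/7)
y(C) = -5/7
-472 - (G² + y(5)) = -472 - ((-9/2)² - 5/7) = -472 - (81/4 - 5/7) = -472 - 1*547/28 = -472 - 547/28 = -13763/28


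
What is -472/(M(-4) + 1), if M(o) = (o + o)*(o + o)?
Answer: -472/65 ≈ -7.2615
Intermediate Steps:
M(o) = 4*o² (M(o) = (2*o)*(2*o) = 4*o²)
-472/(M(-4) + 1) = -472/(4*(-4)² + 1) = -472/(4*16 + 1) = -472/(64 + 1) = -472/65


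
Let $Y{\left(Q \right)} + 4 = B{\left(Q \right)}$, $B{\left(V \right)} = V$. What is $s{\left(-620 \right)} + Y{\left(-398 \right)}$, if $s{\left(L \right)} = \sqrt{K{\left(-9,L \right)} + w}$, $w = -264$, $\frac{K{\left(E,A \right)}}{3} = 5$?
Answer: $-402 + i \sqrt{249} \approx -402.0 + 15.78 i$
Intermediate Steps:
$Y{\left(Q \right)} = -4 + Q$
$K{\left(E,A \right)} = 15$ ($K{\left(E,A \right)} = 3 \cdot 5 = 15$)
$s{\left(L \right)} = i \sqrt{249}$ ($s{\left(L \right)} = \sqrt{15 - 264} = \sqrt{-249} = i \sqrt{249}$)
$s{\left(-620 \right)} + Y{\left(-398 \right)} = i \sqrt{249} - 402 = -402 + i \sqrt{249}$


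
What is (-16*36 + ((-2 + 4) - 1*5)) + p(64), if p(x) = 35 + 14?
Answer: -530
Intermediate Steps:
p(x) = 49
(-16*36 + ((-2 + 4) - 1*5)) + p(64) = (-16*36 + ((-2 + 4) - 1*5)) + 49 = (-576 + (2 - 5)) + 49 = (-576 - 3) + 49 = -579 + 49 = -530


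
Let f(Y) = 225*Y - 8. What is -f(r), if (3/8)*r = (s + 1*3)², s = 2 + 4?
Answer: -48592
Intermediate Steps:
s = 6
r = 216 (r = 8*(6 + 1*3)²/3 = 8*(6 + 3)²/3 = (8/3)*9² = (8/3)*81 = 216)
f(Y) = -8 + 225*Y
-f(r) = -(-8 + 225*216) = -(-8 + 48600) = -1*48592 = -48592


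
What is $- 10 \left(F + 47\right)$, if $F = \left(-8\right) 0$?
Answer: $-470$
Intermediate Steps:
$F = 0$
$- 10 \left(F + 47\right) = - 10 \left(0 + 47\right) = \left(-10\right) 47 = -470$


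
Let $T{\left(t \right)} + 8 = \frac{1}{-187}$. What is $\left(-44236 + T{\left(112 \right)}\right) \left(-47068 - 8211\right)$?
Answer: $\frac{457357937491}{187} \approx 2.4458 \cdot 10^{9}$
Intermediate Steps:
$T{\left(t \right)} = - \frac{1497}{187}$ ($T{\left(t \right)} = -8 + \frac{1}{-187} = -8 - \frac{1}{187} = - \frac{1497}{187}$)
$\left(-44236 + T{\left(112 \right)}\right) \left(-47068 - 8211\right) = \left(-44236 - \frac{1497}{187}\right) \left(-47068 - 8211\right) = - \frac{8273629 \left(-47068 - 8211\right)}{187} = \left(- \frac{8273629}{187}\right) \left(-55279\right) = \frac{457357937491}{187}$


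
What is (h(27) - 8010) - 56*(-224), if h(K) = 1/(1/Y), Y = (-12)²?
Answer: 4678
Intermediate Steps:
Y = 144
h(K) = 144 (h(K) = 1/(1/144) = 144)
(h(27) - 8010) - 56*(-224) = (144 - 8010) - 56*(-224) = -7866 + 12544 = 4678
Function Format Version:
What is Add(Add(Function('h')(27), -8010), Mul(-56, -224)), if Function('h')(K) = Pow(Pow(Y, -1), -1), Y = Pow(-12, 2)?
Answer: 4678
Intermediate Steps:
Y = 144
Function('h')(K) = 144 (Function('h')(K) = Pow(Pow(144, -1), -1) = Pow(Rational(1, 144), -1) = 144)
Add(Add(Function('h')(27), -8010), Mul(-56, -224)) = Add(Add(144, -8010), Mul(-56, -224)) = Add(-7866, 12544) = 4678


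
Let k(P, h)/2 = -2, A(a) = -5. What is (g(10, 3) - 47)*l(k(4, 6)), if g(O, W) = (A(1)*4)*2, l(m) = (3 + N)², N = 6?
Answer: -7047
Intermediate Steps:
k(P, h) = -4 (k(P, h) = 2*(-2) = -4)
l(m) = 81 (l(m) = (3 + 6)² = 9² = 81)
g(O, W) = -40 (g(O, W) = -5*4*2 = -20*2 = -40)
(g(10, 3) - 47)*l(k(4, 6)) = (-40 - 47)*81 = -87*81 = -7047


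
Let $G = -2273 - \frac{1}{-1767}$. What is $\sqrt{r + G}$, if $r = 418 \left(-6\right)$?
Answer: $\frac{i \sqrt{14927661942}}{1767} \approx 69.145 i$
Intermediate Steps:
$G = - \frac{4016390}{1767}$ ($G = -2273 - - \frac{1}{1767} = -2273 + \frac{1}{1767} = - \frac{4016390}{1767} \approx -2273.0$)
$r = -2508$
$\sqrt{r + G} = \sqrt{-2508 - \frac{4016390}{1767}} = \sqrt{- \frac{8448026}{1767}} = \frac{i \sqrt{14927661942}}{1767}$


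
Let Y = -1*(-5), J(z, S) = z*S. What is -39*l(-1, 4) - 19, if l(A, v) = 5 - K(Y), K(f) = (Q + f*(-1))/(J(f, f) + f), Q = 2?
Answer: -2179/10 ≈ -217.90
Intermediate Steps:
J(z, S) = S*z
Y = 5
K(f) = (2 - f)/(f + f²) (K(f) = (2 + f*(-1))/(f*f + f) = (2 - f)/(f² + f) = (2 - f)/(f + f²))
l(A, v) = 51/10 (l(A, v) = 5 - (2 - 1*5)/(5*(1 + 5)) = 5 - (2 - 5)/(5*6) = 5 - (-3)/(5*6) = 5 - 1*(-⅒) = 5 + ⅒ = 51/10)
-39*l(-1, 4) - 19 = -39*51/10 - 19 = -1989/10 - 19 = -2179/10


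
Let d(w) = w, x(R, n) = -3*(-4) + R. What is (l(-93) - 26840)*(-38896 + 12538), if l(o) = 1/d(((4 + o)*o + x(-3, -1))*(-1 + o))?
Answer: 91836748142473/129814 ≈ 7.0745e+8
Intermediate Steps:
x(R, n) = 12 + R
l(o) = 1/((-1 + o)*(9 + o*(4 + o))) (l(o) = 1/(((4 + o)*o + (12 - 3))*(-1 + o)) = 1/((o*(4 + o) + 9)*(-1 + o)) = 1/((9 + o*(4 + o))*(-1 + o)) = 1/((-1 + o)*(9 + o*(4 + o))))
(l(-93) - 26840)*(-38896 + 12538) = (1/(-9 + (-93)³ + 3*(-93)² + 5*(-93)) - 26840)*(-38896 + 12538) = (1/(-9 - 804357 + 3*8649 - 465) - 26840)*(-26358) = (1/(-9 - 804357 + 25947 - 465) - 26840)*(-26358) = (1/(-778884) - 26840)*(-26358) = (-1/778884 - 26840)*(-26358) = -20905246561/778884*(-26358) = 91836748142473/129814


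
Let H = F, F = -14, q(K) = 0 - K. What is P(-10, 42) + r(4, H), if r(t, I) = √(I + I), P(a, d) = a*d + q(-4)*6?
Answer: -396 + 2*I*√7 ≈ -396.0 + 5.2915*I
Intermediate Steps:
q(K) = -K
P(a, d) = 24 + a*d (P(a, d) = a*d - 1*(-4)*6 = a*d + 4*6 = a*d + 24 = 24 + a*d)
H = -14
r(t, I) = √2*√I (r(t, I) = √(2*I) = √2*√I)
P(-10, 42) + r(4, H) = (24 - 10*42) + √2*√(-14) = (24 - 420) + √2*(I*√14) = -396 + 2*I*√7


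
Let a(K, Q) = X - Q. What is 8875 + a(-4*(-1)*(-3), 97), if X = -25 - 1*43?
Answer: 8710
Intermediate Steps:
X = -68 (X = -25 - 43 = -68)
a(K, Q) = -68 - Q
8875 + a(-4*(-1)*(-3), 97) = 8875 + (-68 - 1*97) = 8875 + (-68 - 97) = 8875 - 165 = 8710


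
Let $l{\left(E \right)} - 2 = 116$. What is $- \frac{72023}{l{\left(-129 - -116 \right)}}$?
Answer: $- \frac{72023}{118} \approx -610.36$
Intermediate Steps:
$l{\left(E \right)} = 118$ ($l{\left(E \right)} = 2 + 116 = 118$)
$- \frac{72023}{l{\left(-129 - -116 \right)}} = - \frac{72023}{118}$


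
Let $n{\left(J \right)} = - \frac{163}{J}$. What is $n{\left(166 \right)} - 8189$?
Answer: $- \frac{1359537}{166} \approx -8190.0$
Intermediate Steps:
$n{\left(166 \right)} - 8189 = - \frac{163}{166} - 8189 = - \frac{1359537}{166}$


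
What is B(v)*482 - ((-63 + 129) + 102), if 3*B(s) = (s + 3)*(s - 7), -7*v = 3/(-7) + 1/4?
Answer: -205042903/57624 ≈ -3558.3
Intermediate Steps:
v = 5/196 (v = -(3/(-7) + 1/4)/7 = -(3*(-⅐) + 1*(¼))/7 = -(-3/7 + ¼)/7 = -⅐*(-5/28) = 5/196 ≈ 0.025510)
B(s) = (-7 + s)*(3 + s)/3 (B(s) = ((s + 3)*(s - 7))/3 = ((3 + s)*(-7 + s))/3 = ((-7 + s)*(3 + s))/3 = (-7 + s)*(3 + s)/3)
B(v)*482 - ((-63 + 129) + 102) = (-7 - 4/3*5/196 + (5/196)²/3)*482 - ((-63 + 129) + 102) = (-7 - 5/147 + (⅓)*(25/38416))*482 - (66 + 102) = (-7 - 5/147 + 25/115248)*482 - 1*168 = -810631/115248*482 - 168 = -195362071/57624 - 168 = -205042903/57624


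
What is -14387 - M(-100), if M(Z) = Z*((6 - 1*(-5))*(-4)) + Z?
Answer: -18687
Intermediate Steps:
M(Z) = -43*Z (M(Z) = Z*((6 + 5)*(-4)) + Z = Z*(11*(-4)) + Z = Z*(-44) + Z = -44*Z + Z = -43*Z)
-14387 - M(-100) = -14387 - (-43)*(-100) = -14387 - 1*4300 = -14387 - 4300 = -18687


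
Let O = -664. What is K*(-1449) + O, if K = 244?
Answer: -354220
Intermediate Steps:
K*(-1449) + O = 244*(-1449) - 664 = -353556 - 664 = -354220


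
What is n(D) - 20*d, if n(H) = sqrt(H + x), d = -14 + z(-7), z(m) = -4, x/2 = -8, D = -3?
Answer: 360 + I*sqrt(19) ≈ 360.0 + 4.3589*I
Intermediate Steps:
x = -16 (x = 2*(-8) = -16)
d = -18 (d = -14 - 4 = -18)
n(H) = sqrt(-16 + H) (n(H) = sqrt(H - 16) = sqrt(-16 + H))
n(D) - 20*d = sqrt(-16 - 3) - 20*(-18) = sqrt(-19) + 360 = I*sqrt(19) + 360 = 360 + I*sqrt(19)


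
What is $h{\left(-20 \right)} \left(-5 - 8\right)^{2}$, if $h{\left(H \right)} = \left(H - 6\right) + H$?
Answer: $-7774$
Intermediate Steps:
$h{\left(H \right)} = -6 + 2 H$ ($h{\left(H \right)} = \left(-6 + H\right) + H = -6 + 2 H$)
$h{\left(-20 \right)} \left(-5 - 8\right)^{2} = \left(-6 + 2 \left(-20\right)\right) \left(-5 - 8\right)^{2} = \left(-6 - 40\right) \left(-13\right)^{2} = \left(-46\right) 169 = -7774$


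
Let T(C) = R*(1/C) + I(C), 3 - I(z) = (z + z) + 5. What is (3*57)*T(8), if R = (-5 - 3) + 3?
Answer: -25479/8 ≈ -3184.9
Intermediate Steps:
R = -5 (R = -8 + 3 = -5)
I(z) = -2 - 2*z (I(z) = 3 - ((z + z) + 5) = 3 - (2*z + 5) = 3 - (5 + 2*z) = 3 + (-5 - 2*z) = -2 - 2*z)
T(C) = -2 - 5/C - 2*C (T(C) = -5/C + (-2 - 2*C) = -2 - 5/C - 2*C)
(3*57)*T(8) = (3*57)*(-2 - 5/8 - 2*8) = 171*(-2 - 5*1/8 - 16) = 171*(-2 - 5/8 - 16) = 171*(-149/8) = -25479/8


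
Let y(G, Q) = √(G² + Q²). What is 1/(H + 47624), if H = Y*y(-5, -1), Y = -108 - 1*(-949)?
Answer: 23812/1124828035 - 841*√26/2249656070 ≈ 1.9263e-5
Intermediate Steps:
Y = 841 (Y = -108 + 949 = 841)
H = 841*√26 (H = 841*√((-5)² + (-1)²) = 841*√(25 + 1) = 841*√26 ≈ 4288.3)
1/(H + 47624) = 1/(841*√26 + 47624) = 1/(47624 + 841*√26)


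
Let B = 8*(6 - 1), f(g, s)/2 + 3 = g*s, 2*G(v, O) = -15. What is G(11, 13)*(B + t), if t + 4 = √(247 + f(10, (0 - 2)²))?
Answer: -270 - 15*√321/2 ≈ -404.37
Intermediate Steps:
G(v, O) = -15/2 (G(v, O) = (½)*(-15) = -15/2)
f(g, s) = -6 + 2*g*s (f(g, s) = -6 + 2*(g*s) = -6 + 2*g*s)
t = -4 + √321 (t = -4 + √(247 + (-6 + 2*10*(0 - 2)²)) = -4 + √(247 + (-6 + 2*10*(-2)²)) = -4 + √(247 + (-6 + 2*10*4)) = -4 + √(247 + (-6 + 80)) = -4 + √(247 + 74) = -4 + √321 ≈ 13.916)
B = 40 (B = 8*5 = 40)
G(11, 13)*(B + t) = -15*(40 + (-4 + √321))/2 = -15*(36 + √321)/2 = -270 - 15*√321/2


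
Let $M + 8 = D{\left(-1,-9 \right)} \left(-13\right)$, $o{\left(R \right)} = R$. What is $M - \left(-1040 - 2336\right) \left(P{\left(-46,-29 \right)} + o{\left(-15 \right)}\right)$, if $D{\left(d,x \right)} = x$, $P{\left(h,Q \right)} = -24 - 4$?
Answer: $-145059$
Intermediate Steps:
$P{\left(h,Q \right)} = -28$ ($P{\left(h,Q \right)} = -24 - 4 = -28$)
$M = 109$ ($M = -8 - -117 = -8 + 117 = 109$)
$M - \left(-1040 - 2336\right) \left(P{\left(-46,-29 \right)} + o{\left(-15 \right)}\right) = 109 - \left(-1040 - 2336\right) \left(-28 - 15\right) = 109 - \left(-3376\right) \left(-43\right) = 109 - 145168 = -145059$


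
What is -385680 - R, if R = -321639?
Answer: -64041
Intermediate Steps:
-385680 - R = -385680 - 1*(-321639) = -385680 + 321639 = -64041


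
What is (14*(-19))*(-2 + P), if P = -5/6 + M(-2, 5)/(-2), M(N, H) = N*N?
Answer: 3857/3 ≈ 1285.7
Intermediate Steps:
M(N, H) = N**2
P = -17/6 (P = -5/6 + (-2)**2/(-2) = -5*1/6 + 4*(-1/2) = -5/6 - 2 = -17/6 ≈ -2.8333)
(14*(-19))*(-2 + P) = (14*(-19))*(-2 - 17/6) = -266*(-29/6) = 3857/3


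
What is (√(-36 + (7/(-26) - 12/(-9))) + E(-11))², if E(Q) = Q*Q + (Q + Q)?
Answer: 761753/78 + 165*I*√8502/13 ≈ 9766.1 + 1170.3*I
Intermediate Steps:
E(Q) = Q² + 2*Q
(√(-36 + (7/(-26) - 12/(-9))) + E(-11))² = (√(-36 + (7/(-26) - 12/(-9))) - 11*(2 - 11))² = (√(-36 + (7*(-1/26) - 12*(-⅑))) - 11*(-9))² = (√(-36 + (-7/26 + 4/3)) + 99)² = (√(-36 + 83/78) + 99)² = (√(-2725/78) + 99)² = (5*I*√8502/78 + 99)² = (99 + 5*I*√8502/78)²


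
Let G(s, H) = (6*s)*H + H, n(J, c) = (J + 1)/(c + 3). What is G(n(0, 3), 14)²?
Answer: 784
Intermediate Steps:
n(J, c) = (1 + J)/(3 + c)
G(s, H) = H + 6*H*s (G(s, H) = 6*H*s + H = H + 6*H*s)
G(n(0, 3), 14)² = (14*(1 + 6*((1 + 0)/(3 + 3))))² = (14*(1 + 6*(1/6)))² = (14*(1 + 6*((⅙)*1)))² = (14*(1 + 6*(⅙)))² = (14*(1 + 1))² = (14*2)² = 28² = 784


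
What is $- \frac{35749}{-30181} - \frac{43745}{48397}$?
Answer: $\frac{409876508}{1460669857} \approx 0.28061$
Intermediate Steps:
$- \frac{35749}{-30181} - \frac{43745}{48397} = \left(-35749\right) \left(- \frac{1}{30181}\right) - \frac{43745}{48397} = \frac{35749}{30181} - \frac{43745}{48397} = \frac{409876508}{1460669857}$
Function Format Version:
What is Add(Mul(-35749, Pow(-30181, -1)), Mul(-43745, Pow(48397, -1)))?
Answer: Rational(409876508, 1460669857) ≈ 0.28061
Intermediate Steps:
Add(Mul(-35749, Pow(-30181, -1)), Mul(-43745, Pow(48397, -1))) = Add(Mul(-35749, Rational(-1, 30181)), Mul(-43745, Rational(1, 48397))) = Add(Rational(35749, 30181), Rational(-43745, 48397)) = Rational(409876508, 1460669857)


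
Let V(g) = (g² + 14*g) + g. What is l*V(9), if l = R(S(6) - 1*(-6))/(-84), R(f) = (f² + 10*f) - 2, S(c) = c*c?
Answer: -39276/7 ≈ -5610.9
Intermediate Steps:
S(c) = c²
V(g) = g² + 15*g
R(f) = -2 + f² + 10*f
l = -1091/42 (l = (-2 + (6² - 1*(-6))² + 10*(6² - 1*(-6)))/(-84) = (-2 + (36 + 6)² + 10*(36 + 6))*(-1/84) = (-2 + 42² + 10*42)*(-1/84) = (-2 + 1764 + 420)*(-1/84) = 2182*(-1/84) = -1091/42 ≈ -25.976)
l*V(9) = -3273*(15 + 9)/14 = -3273*24/14 = -1091/42*216 = -39276/7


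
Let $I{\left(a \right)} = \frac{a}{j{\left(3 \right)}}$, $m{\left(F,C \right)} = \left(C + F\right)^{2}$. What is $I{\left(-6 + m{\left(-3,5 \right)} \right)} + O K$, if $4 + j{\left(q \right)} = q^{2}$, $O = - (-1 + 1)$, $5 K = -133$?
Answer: $- \frac{2}{5} \approx -0.4$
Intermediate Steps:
$K = - \frac{133}{5}$ ($K = \frac{1}{5} \left(-133\right) = - \frac{133}{5} \approx -26.6$)
$O = 0$ ($O = \left(-1\right) 0 = 0$)
$j{\left(q \right)} = -4 + q^{2}$
$I{\left(a \right)} = \frac{a}{5}$ ($I{\left(a \right)} = \frac{a}{-4 + 3^{2}} = \frac{a}{-4 + 9} = \frac{a}{5}$)
$I{\left(-6 + m{\left(-3,5 \right)} \right)} + O K = \frac{-6 + \left(5 - 3\right)^{2}}{5} + 0 \left(- \frac{133}{5}\right) = \frac{-6 + 2^{2}}{5} + 0 = \frac{-6 + 4}{5} + 0 = \frac{1}{5} \left(-2\right) + 0 = - \frac{2}{5} + 0 = - \frac{2}{5}$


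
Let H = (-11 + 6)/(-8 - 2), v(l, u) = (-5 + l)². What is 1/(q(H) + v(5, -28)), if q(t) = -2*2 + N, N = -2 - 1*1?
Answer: -⅐ ≈ -0.14286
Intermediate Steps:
N = -3 (N = -2 - 1 = -3)
H = ½ (H = -5/(-10) = -5*(-⅒) = ½ ≈ 0.50000)
q(t) = -7 (q(t) = -2*2 - 3 = -4 - 3 = -7)
1/(q(H) + v(5, -28)) = 1/(-7 + (-5 + 5)²) = 1/(-7 + 0²) = 1/(-7 + 0) = 1/(-7) = -⅐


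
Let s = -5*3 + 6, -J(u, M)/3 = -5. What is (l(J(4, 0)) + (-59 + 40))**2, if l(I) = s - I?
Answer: 1849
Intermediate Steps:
J(u, M) = 15 (J(u, M) = -3*(-5) = 15)
s = -9 (s = -15 + 6 = -9)
l(I) = -9 - I
(l(J(4, 0)) + (-59 + 40))**2 = ((-9 - 1*15) + (-59 + 40))**2 = ((-9 - 15) - 19)**2 = (-24 - 19)**2 = (-43)**2 = 1849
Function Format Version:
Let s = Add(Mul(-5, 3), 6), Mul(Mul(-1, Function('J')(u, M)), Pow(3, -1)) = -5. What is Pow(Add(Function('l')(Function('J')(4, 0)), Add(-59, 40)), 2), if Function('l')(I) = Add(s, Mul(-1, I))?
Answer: 1849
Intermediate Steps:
Function('J')(u, M) = 15 (Function('J')(u, M) = Mul(-3, -5) = 15)
s = -9 (s = Add(-15, 6) = -9)
Function('l')(I) = Add(-9, Mul(-1, I))
Pow(Add(Function('l')(Function('J')(4, 0)), Add(-59, 40)), 2) = Pow(Add(Add(-9, Mul(-1, 15)), Add(-59, 40)), 2) = Pow(Add(Add(-9, -15), -19), 2) = Pow(Add(-24, -19), 2) = Pow(-43, 2) = 1849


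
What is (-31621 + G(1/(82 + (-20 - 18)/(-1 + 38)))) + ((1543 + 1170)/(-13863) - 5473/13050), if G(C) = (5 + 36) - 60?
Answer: -1908057234283/60304050 ≈ -31641.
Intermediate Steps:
G(C) = -19 (G(C) = 41 - 60 = -19)
(-31621 + G(1/(82 + (-20 - 18)/(-1 + 38)))) + ((1543 + 1170)/(-13863) - 5473/13050) = (-31621 - 19) + ((1543 + 1170)/(-13863) - 5473/13050) = -31640 + (2713*(-1/13863) - 5473*1/13050) = -31640 + (-2713/13863 - 5473/13050) = -31640 - 37092283/60304050 = -1908057234283/60304050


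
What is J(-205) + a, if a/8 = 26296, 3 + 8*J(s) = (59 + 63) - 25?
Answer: 841519/4 ≈ 2.1038e+5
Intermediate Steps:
J(s) = 47/4 (J(s) = -3/8 + ((59 + 63) - 25)/8 = -3/8 + (122 - 25)/8 = -3/8 + (⅛)*97 = -3/8 + 97/8 = 47/4)
a = 210368 (a = 8*26296 = 210368)
J(-205) + a = 47/4 + 210368 = 841519/4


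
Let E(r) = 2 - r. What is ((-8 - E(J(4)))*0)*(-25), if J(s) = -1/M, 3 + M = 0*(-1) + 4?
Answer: 0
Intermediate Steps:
M = 1 (M = -3 + (0*(-1) + 4) = -3 + (0 + 4) = -3 + 4 = 1)
J(s) = -1 (J(s) = -1/1 = -1*1 = -1)
((-8 - E(J(4)))*0)*(-25) = ((-8 - (2 - 1*(-1)))*0)*(-25) = ((-8 - (2 + 1))*0)*(-25) = ((-8 - 1*3)*0)*(-25) = ((-8 - 3)*0)*(-25) = -11*0*(-25) = 0*(-25) = 0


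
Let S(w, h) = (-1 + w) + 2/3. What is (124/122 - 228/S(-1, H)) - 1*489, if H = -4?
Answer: -19336/61 ≈ -316.98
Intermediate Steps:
S(w, h) = -⅓ + w (S(w, h) = (-1 + w) + 2*(⅓) = (-1 + w) + ⅔ = -⅓ + w)
(124/122 - 228/S(-1, H)) - 1*489 = (124/122 - 228/(-⅓ - 1)) - 1*489 = (124*(1/122) - 228/(-4/3)) - 489 = (62/61 - 228*(-¾)) - 489 = (62/61 + 171) - 489 = 10493/61 - 489 = -19336/61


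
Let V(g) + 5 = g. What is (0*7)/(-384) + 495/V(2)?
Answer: -165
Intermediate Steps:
V(g) = -5 + g
(0*7)/(-384) + 495/V(2) = (0*7)/(-384) + 495/(-5 + 2) = 0*(-1/384) + 495/(-3) = 0 + 495*(-⅓) = 0 - 165 = -165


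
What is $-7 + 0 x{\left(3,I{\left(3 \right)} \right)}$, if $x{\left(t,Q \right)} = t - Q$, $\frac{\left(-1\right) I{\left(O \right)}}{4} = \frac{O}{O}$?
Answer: $-7$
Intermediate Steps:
$I{\left(O \right)} = -4$ ($I{\left(O \right)} = - 4 \frac{O}{O} = \left(-4\right) 1 = -4$)
$-7 + 0 x{\left(3,I{\left(3 \right)} \right)} = -7 + 0 \left(3 - -4\right) = -7 + 0 \left(3 + 4\right) = -7 + 0 \cdot 7 = -7 + 0 = -7$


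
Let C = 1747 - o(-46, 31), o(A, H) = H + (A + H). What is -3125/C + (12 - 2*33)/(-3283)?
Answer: -10165901/5682873 ≈ -1.7889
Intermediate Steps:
o(A, H) = A + 2*H
C = 1731 (C = 1747 - (-46 + 2*31) = 1747 - (-46 + 62) = 1747 - 1*16 = 1747 - 16 = 1731)
-3125/C + (12 - 2*33)/(-3283) = -3125/1731 + (12 - 2*33)/(-3283) = -3125*1/1731 + (12 - 66)*(-1/3283) = -3125/1731 - 54*(-1/3283) = -3125/1731 + 54/3283 = -10165901/5682873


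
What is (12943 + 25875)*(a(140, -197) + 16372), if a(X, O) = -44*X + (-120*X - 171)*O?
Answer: 130176124182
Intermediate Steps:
a(X, O) = -44*X + O*(-171 - 120*X) (a(X, O) = -44*X + (-171 - 120*X)*O = -44*X + O*(-171 - 120*X))
(12943 + 25875)*(a(140, -197) + 16372) = (12943 + 25875)*((-171*(-197) - 44*140 - 120*(-197)*140) + 16372) = 38818*((33687 - 6160 + 3309600) + 16372) = 38818*(3337127 + 16372) = 38818*3353499 = 130176124182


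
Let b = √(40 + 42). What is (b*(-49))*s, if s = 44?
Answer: -2156*√82 ≈ -19523.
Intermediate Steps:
b = √82 ≈ 9.0554
(b*(-49))*s = (√82*(-49))*44 = -49*√82*44 = -2156*√82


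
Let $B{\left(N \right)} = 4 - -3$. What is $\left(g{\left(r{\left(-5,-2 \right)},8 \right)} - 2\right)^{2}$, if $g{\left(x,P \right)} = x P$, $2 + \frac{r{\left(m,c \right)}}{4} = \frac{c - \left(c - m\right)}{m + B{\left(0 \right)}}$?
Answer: $21316$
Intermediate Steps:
$B{\left(N \right)} = 7$ ($B{\left(N \right)} = 4 + 3 = 7$)
$r{\left(m,c \right)} = -8 + \frac{4 m}{7 + m}$ ($r{\left(m,c \right)} = -8 + 4 \frac{c - \left(c - m\right)}{m + 7} = -8 + 4 \frac{m}{7 + m} = -8 + \frac{4 m}{7 + m}$)
$g{\left(x,P \right)} = P x$
$\left(g{\left(r{\left(-5,-2 \right)},8 \right)} - 2\right)^{2} = \left(8 \frac{4 \left(-14 - -5\right)}{7 - 5} - 2\right)^{2} = \left(8 \frac{4 \left(-14 + 5\right)}{2} - 2\right)^{2} = \left(8 \cdot 4 \cdot \frac{1}{2} \left(-9\right) - 2\right)^{2} = \left(8 \left(-18\right) - 2\right)^{2} = \left(-144 - 2\right)^{2} = \left(-146\right)^{2} = 21316$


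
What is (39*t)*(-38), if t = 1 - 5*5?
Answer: 35568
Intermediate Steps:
t = -24 (t = 1 - 25 = -24)
(39*t)*(-38) = (39*(-24))*(-38) = -936*(-38) = 35568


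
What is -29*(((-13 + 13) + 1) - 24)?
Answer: 667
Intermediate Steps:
-29*(((-13 + 13) + 1) - 24) = -29*((0 + 1) - 24) = -29*(1 - 24) = -29*(-23) = 667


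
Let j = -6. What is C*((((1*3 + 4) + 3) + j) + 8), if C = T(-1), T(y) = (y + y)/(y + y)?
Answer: 12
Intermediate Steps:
T(y) = 1 (T(y) = (2*y)/((2*y)) = (2*y)*(1/(2*y)) = 1)
C = 1
C*((((1*3 + 4) + 3) + j) + 8) = 1*((((1*3 + 4) + 3) - 6) + 8) = 1*((((3 + 4) + 3) - 6) + 8) = 1*(((7 + 3) - 6) + 8) = 1*((10 - 6) + 8) = 1*(4 + 8) = 1*12 = 12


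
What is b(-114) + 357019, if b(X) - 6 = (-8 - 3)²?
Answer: 357146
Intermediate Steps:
b(X) = 127 (b(X) = 6 + (-8 - 3)² = 6 + (-11)² = 6 + 121 = 127)
b(-114) + 357019 = 127 + 357019 = 357146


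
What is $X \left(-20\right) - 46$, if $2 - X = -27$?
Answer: $-626$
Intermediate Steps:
$X = 29$ ($X = 2 - -27 = 2 + 27 = 29$)
$X \left(-20\right) - 46 = 29 \left(-20\right) - 46 = -580 - 46 = -626$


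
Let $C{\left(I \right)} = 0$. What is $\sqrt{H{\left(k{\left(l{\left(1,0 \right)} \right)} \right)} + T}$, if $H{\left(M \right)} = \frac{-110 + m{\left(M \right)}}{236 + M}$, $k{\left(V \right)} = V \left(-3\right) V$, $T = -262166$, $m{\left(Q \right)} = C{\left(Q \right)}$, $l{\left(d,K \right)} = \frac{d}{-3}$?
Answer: $\frac{2 i \sqrt{32760911561}}{707} \approx 512.02 i$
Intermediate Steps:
$l{\left(d,K \right)} = - \frac{d}{3}$ ($l{\left(d,K \right)} = d \left(- \frac{1}{3}\right) = - \frac{d}{3}$)
$m{\left(Q \right)} = 0$
$k{\left(V \right)} = - 3 V^{2}$ ($k{\left(V \right)} = - 3 V V = - 3 V^{2}$)
$H{\left(M \right)} = - \frac{110}{236 + M}$ ($H{\left(M \right)} = \frac{-110 + 0}{236 + M} = - \frac{110}{236 + M}$)
$\sqrt{H{\left(k{\left(l{\left(1,0 \right)} \right)} \right)} + T} = \sqrt{- \frac{110}{236 - 3 \left(\left(- \frac{1}{3}\right) 1\right)^{2}} - 262166} = \sqrt{- \frac{110}{236 - 3 \left(- \frac{1}{3}\right)^{2}} - 262166} = \sqrt{- \frac{110}{236 - \frac{1}{3}} - 262166} = \sqrt{- \frac{110}{\frac{707}{3}} - 262166} = \sqrt{\left(-110\right) \frac{3}{707} - 262166} = \sqrt{- \frac{330}{707} - 262166} = \sqrt{- \frac{185351692}{707}} = \frac{2 i \sqrt{32760911561}}{707}$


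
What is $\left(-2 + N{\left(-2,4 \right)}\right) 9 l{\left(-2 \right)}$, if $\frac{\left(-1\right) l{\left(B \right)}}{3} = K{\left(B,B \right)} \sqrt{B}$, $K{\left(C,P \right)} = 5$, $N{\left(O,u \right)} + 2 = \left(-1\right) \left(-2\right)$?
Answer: $270 i \sqrt{2} \approx 381.84 i$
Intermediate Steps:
$N{\left(O,u \right)} = 0$ ($N{\left(O,u \right)} = -2 - -2 = -2 + 2 = 0$)
$l{\left(B \right)} = - 15 \sqrt{B}$ ($l{\left(B \right)} = - 3 \cdot 5 \sqrt{B} = - 15 \sqrt{B}$)
$\left(-2 + N{\left(-2,4 \right)}\right) 9 l{\left(-2 \right)} = \left(-2 + 0\right) 9 \left(- 15 \sqrt{-2}\right) = \left(-2\right) 9 \left(- 15 i \sqrt{2}\right) = - 18 \left(- 15 i \sqrt{2}\right) = 270 i \sqrt{2}$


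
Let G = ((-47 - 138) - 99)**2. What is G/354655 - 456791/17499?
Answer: -160591812761/6206107845 ≈ -25.876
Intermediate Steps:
G = 80656 (G = (-185 - 99)**2 = (-284)**2 = 80656)
G/354655 - 456791/17499 = 80656/354655 - 456791/17499 = -160591812761/6206107845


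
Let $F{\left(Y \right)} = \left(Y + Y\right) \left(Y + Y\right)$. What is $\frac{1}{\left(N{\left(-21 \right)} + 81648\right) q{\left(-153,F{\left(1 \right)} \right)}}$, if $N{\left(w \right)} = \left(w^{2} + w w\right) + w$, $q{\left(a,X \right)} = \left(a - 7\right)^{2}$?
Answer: $\frac{1}{2112230400} \approx 4.7343 \cdot 10^{-10}$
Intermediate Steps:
$F{\left(Y \right)} = 4 Y^{2}$ ($F{\left(Y \right)} = 2 Y 2 Y = 4 Y^{2}$)
$q{\left(a,X \right)} = \left(-7 + a\right)^{2}$
$N{\left(w \right)} = w + 2 w^{2}$ ($N{\left(w \right)} = \left(w^{2} + w^{2}\right) + w = 2 w^{2} + w = w + 2 w^{2}$)
$\frac{1}{\left(N{\left(-21 \right)} + 81648\right) q{\left(-153,F{\left(1 \right)} \right)}} = \frac{1}{\left(- 21 \left(1 + 2 \left(-21\right)\right) + 81648\right) \left(-7 - 153\right)^{2}} = \frac{1}{\left(- 21 \left(1 - 42\right) + 81648\right) \left(-160\right)^{2}} = \frac{1}{\left(\left(-21\right) \left(-41\right) + 81648\right) 25600} = \frac{1}{861 + 81648} \cdot \frac{1}{25600} = \frac{1}{82509} \cdot \frac{1}{25600} = \frac{1}{2112230400}$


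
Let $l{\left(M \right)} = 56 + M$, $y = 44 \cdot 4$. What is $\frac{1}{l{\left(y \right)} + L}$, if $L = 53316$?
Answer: $\frac{1}{53548} \approx 1.8675 \cdot 10^{-5}$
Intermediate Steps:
$y = 176$
$\frac{1}{l{\left(y \right)} + L} = \frac{1}{\left(56 + 176\right) + 53316} = \frac{1}{232 + 53316} = \frac{1}{53548}$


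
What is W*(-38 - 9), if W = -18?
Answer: 846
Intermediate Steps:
W*(-38 - 9) = -18*(-38 - 9) = -18*(-47) = 846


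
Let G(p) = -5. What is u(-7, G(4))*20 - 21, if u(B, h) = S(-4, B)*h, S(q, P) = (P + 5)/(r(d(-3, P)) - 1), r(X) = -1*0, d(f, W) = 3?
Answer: -221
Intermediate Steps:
r(X) = 0
S(q, P) = -5 - P (S(q, P) = (P + 5)/(0 - 1) = (5 + P)/(-1) = (5 + P)*(-1) = -5 - P)
u(B, h) = h*(-5 - B) (u(B, h) = (-5 - B)*h = h*(-5 - B))
u(-7, G(4))*20 - 21 = -5*(-5 - 1*(-7))*20 - 21 = -5*(-5 + 7)*20 - 21 = -5*2*20 - 21 = -10*20 - 21 = -200 - 21 = -221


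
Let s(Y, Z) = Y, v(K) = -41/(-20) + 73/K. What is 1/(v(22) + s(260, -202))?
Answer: 220/58381 ≈ 0.0037683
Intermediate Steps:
v(K) = 41/20 + 73/K (v(K) = -41*(-1/20) + 73/K = 41/20 + 73/K)
1/(v(22) + s(260, -202)) = 1/((41/20 + 73/22) + 260) = 1/(1181/220 + 260) = 1/(58381/220) = 220/58381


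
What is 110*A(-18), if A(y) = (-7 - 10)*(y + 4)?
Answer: 26180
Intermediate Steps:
A(y) = -68 - 17*y (A(y) = -17*(4 + y) = -68 - 17*y)
110*A(-18) = 110*(-68 - 17*(-18)) = 110*(-68 + 306) = 110*238 = 26180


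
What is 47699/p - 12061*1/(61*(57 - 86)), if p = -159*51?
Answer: 13423118/14344821 ≈ 0.93575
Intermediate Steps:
p = -8109
47699/p - 12061*1/(61*(57 - 86)) = 47699/(-8109) - 12061*1/(61*(57 - 86)) = 47699*(-1/8109) - 12061/(61*(-29)) = -47699/8109 - 12061/(-1769) = -47699/8109 - 12061*(-1/1769) = -47699/8109 + 12061/1769 = 13423118/14344821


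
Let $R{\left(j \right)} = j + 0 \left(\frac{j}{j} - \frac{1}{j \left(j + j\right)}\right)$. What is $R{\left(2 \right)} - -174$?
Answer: $176$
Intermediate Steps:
$R{\left(j \right)} = j$ ($R{\left(j \right)} = j + 0 \left(1 - \frac{1}{j 2 j}\right) = j + 0 \left(1 - \frac{1}{2 j^{2}}\right) = j + 0 = j$)
$R{\left(2 \right)} - -174 = 2 - -174 = 2 + 174 = 176$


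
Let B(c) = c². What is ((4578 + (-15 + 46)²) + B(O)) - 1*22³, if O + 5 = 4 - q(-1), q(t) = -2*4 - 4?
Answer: -4988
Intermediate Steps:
q(t) = -12 (q(t) = -8 - 4 = -12)
O = 11 (O = -5 + (4 - 1*(-12)) = -5 + (4 + 12) = -5 + 16 = 11)
((4578 + (-15 + 46)²) + B(O)) - 1*22³ = ((4578 + (-15 + 46)²) + 11²) - 1*22³ = ((4578 + 31²) + 121) - 1*10648 = ((4578 + 961) + 121) - 10648 = (5539 + 121) - 10648 = 5660 - 10648 = -4988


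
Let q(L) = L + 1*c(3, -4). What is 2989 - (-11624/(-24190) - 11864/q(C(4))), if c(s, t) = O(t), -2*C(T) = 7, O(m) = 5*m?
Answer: 1411878561/568465 ≈ 2483.7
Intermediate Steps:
C(T) = -7/2 (C(T) = -½*7 = -7/2)
c(s, t) = 5*t
q(L) = -20 + L (q(L) = L + 1*(5*(-4)) = L + 1*(-20) = L - 20 = -20 + L)
2989 - (-11624/(-24190) - 11864/q(C(4))) = 2989 - (-11624/(-24190) - 11864/(-20 - 7/2)) = 2989 - (-11624*(-1/24190) - 11864/(-47/2)) = 2989 - (5812/12095 - 11864*(-2/47)) = 2989 - (5812/12095 + 23728/47) = 2989 - 1*287263324/568465 = 2989 - 287263324/568465 = 1411878561/568465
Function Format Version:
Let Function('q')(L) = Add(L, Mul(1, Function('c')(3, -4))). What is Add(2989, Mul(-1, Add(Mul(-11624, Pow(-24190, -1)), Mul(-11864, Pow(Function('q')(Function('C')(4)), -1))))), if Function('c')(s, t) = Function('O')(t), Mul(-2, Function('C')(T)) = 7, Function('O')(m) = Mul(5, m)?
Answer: Rational(1411878561, 568465) ≈ 2483.7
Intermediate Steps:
Function('C')(T) = Rational(-7, 2) (Function('C')(T) = Mul(Rational(-1, 2), 7) = Rational(-7, 2))
Function('c')(s, t) = Mul(5, t)
Function('q')(L) = Add(-20, L) (Function('q')(L) = Add(L, Mul(1, Mul(5, -4))) = Add(L, Mul(1, -20)) = Add(L, -20) = Add(-20, L))
Add(2989, Mul(-1, Add(Mul(-11624, Pow(-24190, -1)), Mul(-11864, Pow(Function('q')(Function('C')(4)), -1))))) = Add(2989, Mul(-1, Add(Mul(-11624, Pow(-24190, -1)), Mul(-11864, Pow(Add(-20, Rational(-7, 2)), -1))))) = Add(2989, Mul(-1, Add(Mul(-11624, Rational(-1, 24190)), Mul(-11864, Pow(Rational(-47, 2), -1))))) = Add(2989, Mul(-1, Add(Rational(5812, 12095), Mul(-11864, Rational(-2, 47))))) = Add(2989, Mul(-1, Add(Rational(5812, 12095), Rational(23728, 47)))) = Add(2989, Mul(-1, Rational(287263324, 568465))) = Add(2989, Rational(-287263324, 568465)) = Rational(1411878561, 568465)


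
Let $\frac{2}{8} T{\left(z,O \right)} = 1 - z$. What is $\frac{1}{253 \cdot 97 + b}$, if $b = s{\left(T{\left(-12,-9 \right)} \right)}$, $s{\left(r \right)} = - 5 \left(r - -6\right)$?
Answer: $\frac{1}{24251} \approx 4.1235 \cdot 10^{-5}$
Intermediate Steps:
$T{\left(z,O \right)} = 4 - 4 z$ ($T{\left(z,O \right)} = 4 \left(1 - z\right) = 4 - 4 z$)
$s{\left(r \right)} = -30 - 5 r$ ($s{\left(r \right)} = - 5 \left(r + 6\right) = - 5 \left(6 + r\right) = -30 - 5 r$)
$b = -290$ ($b = -30 - 5 \left(4 - -48\right) = -30 - 5 \left(4 + 48\right) = -30 - 260 = -290$)
$\frac{1}{253 \cdot 97 + b} = \frac{1}{253 \cdot 97 - 290} = \frac{1}{24541 - 290} = \frac{1}{24251}$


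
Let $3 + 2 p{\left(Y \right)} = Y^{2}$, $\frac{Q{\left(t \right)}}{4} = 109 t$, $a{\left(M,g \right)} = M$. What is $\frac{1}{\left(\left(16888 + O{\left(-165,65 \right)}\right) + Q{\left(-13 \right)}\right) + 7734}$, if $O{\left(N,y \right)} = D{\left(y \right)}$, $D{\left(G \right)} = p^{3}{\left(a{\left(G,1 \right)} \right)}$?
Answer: $\frac{1}{9407312585} \approx 1.063 \cdot 10^{-10}$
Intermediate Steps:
$Q{\left(t \right)} = 436 t$ ($Q{\left(t \right)} = 4 \cdot 109 t = 436 t$)
$p{\left(Y \right)} = - \frac{3}{2} + \frac{Y^{2}}{2}$
$D{\left(G \right)} = \left(- \frac{3}{2} + \frac{G^{2}}{2}\right)^{3}$
$O{\left(N,y \right)} = \frac{\left(-3 + y^{2}\right)^{3}}{8}$
$\frac{1}{\left(\left(16888 + O{\left(-165,65 \right)}\right) + Q{\left(-13 \right)}\right) + 7734} = \frac{1}{\left(\left(16888 + \frac{\left(-3 + 65^{2}\right)^{3}}{8}\right) + 436 \left(-13\right)\right) + 7734} = \frac{1}{\left(\left(16888 + \frac{\left(-3 + 4225\right)^{3}}{8}\right) - 5668\right) + 7734} = \frac{1}{\left(\left(16888 + \frac{4222^{3}}{8}\right) - 5668\right) + 7734} = \frac{1}{\left(\left(16888 + \frac{1}{8} \cdot 75258349048\right) - 5668\right) + 7734} = \frac{1}{\left(\left(16888 + 9407293631\right) - 5668\right) + 7734} = \frac{1}{\left(9407310519 - 5668\right) + 7734} = \frac{1}{9407304851 + 7734} = \frac{1}{9407312585}$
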